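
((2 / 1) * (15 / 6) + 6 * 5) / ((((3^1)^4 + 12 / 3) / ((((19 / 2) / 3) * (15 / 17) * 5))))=3325 / 578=5.75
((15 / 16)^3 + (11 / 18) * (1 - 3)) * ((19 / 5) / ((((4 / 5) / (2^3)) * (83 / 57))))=-5299841 / 509952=-10.39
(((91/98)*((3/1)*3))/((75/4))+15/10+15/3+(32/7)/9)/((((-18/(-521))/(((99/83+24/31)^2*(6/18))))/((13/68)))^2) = 1246246746051252243964393/3283159522564651420800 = 379.59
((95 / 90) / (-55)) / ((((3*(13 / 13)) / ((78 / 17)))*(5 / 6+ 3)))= -494 / 64515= -0.01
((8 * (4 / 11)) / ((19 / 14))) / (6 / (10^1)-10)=-0.23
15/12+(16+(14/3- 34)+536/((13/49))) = 313283/156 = 2008.22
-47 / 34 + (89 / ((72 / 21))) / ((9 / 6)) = 9745 / 612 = 15.92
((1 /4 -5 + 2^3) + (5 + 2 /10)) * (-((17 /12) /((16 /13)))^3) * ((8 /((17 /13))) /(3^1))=-26.28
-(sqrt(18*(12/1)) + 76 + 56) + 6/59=-7782/59 - 6*sqrt(6)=-146.60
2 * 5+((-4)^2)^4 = 65546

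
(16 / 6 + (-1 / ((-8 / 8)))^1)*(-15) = -55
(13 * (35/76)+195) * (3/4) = 45825/304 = 150.74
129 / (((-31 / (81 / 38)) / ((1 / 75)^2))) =-0.00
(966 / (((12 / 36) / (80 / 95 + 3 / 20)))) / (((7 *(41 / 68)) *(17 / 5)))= 156078 / 779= 200.36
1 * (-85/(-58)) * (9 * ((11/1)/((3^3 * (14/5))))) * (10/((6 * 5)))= 4675/7308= 0.64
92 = 92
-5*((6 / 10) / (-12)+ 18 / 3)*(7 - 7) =0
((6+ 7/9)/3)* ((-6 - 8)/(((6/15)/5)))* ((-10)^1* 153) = 1814750/3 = 604916.67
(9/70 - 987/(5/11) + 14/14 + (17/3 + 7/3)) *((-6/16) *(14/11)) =454077/440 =1031.99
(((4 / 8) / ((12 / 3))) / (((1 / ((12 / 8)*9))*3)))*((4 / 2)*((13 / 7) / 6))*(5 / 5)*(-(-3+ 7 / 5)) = 39 / 70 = 0.56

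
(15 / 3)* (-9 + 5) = -20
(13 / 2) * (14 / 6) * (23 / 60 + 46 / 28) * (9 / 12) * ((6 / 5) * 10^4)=276575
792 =792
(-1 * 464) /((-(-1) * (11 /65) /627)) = -1719120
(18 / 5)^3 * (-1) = -5832 / 125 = -46.66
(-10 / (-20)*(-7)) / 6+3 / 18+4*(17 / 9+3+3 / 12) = 725 / 36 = 20.14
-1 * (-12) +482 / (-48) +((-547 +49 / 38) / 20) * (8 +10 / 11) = -6047563 / 25080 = -241.13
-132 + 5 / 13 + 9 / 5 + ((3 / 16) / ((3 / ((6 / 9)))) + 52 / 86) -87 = -14500621 / 67080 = -216.17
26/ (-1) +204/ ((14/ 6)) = 430/ 7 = 61.43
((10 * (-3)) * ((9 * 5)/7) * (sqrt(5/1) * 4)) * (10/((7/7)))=-54000 * sqrt(5)/7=-17249.67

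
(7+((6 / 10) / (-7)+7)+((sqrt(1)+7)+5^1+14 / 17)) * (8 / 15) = 132032 / 8925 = 14.79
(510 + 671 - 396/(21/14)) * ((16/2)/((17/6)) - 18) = -13916.82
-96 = -96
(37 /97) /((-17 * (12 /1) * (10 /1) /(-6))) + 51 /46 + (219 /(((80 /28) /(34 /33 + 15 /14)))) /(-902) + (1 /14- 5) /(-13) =1794867444653 /1369774566160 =1.31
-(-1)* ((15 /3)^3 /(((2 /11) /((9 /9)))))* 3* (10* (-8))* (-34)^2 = -190740000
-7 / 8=-0.88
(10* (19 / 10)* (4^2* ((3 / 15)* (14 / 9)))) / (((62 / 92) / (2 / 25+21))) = 3328192 / 1125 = 2958.39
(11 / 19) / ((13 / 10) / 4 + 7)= 0.08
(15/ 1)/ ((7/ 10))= 150/ 7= 21.43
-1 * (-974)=974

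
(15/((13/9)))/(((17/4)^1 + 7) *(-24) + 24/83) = -3735/97006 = -0.04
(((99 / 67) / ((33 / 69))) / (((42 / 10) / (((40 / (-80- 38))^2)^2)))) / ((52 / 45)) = 621000000 / 73879550017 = 0.01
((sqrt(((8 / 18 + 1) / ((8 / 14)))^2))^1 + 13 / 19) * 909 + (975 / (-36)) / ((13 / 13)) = 164879 / 57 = 2892.61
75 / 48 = 25 / 16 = 1.56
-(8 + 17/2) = -33/2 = -16.50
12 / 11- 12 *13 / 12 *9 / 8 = -1191 / 88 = -13.53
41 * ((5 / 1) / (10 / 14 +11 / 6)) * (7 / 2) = 30135 / 107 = 281.64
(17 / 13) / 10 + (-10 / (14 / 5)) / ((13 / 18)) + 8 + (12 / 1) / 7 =49 / 10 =4.90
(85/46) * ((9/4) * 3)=2295/184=12.47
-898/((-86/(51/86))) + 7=48785/3698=13.19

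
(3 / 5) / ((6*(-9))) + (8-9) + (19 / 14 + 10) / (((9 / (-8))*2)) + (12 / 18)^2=-393 / 70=-5.61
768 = 768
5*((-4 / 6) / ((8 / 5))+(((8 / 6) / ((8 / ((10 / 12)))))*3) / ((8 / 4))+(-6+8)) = 215 / 24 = 8.96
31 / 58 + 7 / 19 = 995 / 1102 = 0.90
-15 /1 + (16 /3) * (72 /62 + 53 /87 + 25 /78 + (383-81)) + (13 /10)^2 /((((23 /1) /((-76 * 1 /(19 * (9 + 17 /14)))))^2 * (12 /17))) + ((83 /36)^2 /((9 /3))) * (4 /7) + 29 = 208282348496132087 /127247248428300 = 1636.83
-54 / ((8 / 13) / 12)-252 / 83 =-87651 / 83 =-1056.04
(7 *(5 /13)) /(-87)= -0.03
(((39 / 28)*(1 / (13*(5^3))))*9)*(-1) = -27 / 3500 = -0.01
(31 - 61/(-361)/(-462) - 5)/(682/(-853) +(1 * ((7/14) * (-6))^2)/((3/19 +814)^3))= -13691535777972065144567/421036998909707424090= -32.52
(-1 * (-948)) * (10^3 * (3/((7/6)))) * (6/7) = 2089469.39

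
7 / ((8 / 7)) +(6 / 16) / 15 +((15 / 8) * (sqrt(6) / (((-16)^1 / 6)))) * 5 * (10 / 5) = 123 / 20-225 * sqrt(6) / 32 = -11.07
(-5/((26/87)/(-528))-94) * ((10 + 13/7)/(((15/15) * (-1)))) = -9430294/91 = -103629.60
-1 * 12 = -12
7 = 7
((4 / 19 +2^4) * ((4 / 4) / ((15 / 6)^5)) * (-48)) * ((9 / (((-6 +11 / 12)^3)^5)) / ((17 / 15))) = 196799679612303722938368 / 121627019628011281517500265639375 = 0.00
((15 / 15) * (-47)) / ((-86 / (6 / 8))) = 141 / 344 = 0.41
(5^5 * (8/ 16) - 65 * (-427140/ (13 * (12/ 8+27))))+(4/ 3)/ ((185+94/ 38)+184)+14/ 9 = 92330314735/ 1206918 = 76500.90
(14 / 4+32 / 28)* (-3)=-195 / 14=-13.93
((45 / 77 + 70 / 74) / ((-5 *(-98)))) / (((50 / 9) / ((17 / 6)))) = 5559 / 3490025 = 0.00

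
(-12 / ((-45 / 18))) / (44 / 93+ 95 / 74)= 165168 / 60455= 2.73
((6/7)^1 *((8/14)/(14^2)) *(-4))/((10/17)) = -204/12005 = -0.02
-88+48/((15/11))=-264/5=-52.80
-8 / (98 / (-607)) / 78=1214 / 1911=0.64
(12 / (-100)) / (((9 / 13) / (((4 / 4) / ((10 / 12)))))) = -26 / 125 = -0.21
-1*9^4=-6561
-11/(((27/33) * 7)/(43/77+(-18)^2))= -274901/441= -623.36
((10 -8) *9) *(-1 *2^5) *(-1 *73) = 42048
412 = 412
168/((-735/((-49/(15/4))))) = 2.99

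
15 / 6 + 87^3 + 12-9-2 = 1317013 / 2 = 658506.50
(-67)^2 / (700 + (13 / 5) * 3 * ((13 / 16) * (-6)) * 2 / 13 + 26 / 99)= 8888220 / 1374937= 6.46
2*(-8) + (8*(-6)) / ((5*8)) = -86 / 5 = -17.20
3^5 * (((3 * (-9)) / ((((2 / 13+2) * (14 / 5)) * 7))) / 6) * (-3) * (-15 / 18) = -710775 / 10976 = -64.76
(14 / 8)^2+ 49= 833 / 16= 52.06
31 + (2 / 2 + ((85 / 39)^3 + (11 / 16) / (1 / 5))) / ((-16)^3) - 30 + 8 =34973732207 / 3887529984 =9.00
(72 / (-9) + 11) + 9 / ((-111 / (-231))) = 21.73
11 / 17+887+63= 16161 / 17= 950.65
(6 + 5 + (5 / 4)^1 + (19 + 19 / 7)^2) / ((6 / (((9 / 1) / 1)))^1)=284451 / 392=725.64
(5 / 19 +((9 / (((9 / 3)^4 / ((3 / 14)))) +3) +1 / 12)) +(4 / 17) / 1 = 32609 / 9044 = 3.61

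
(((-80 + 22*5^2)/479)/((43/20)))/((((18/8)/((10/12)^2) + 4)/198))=46530000/3728057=12.48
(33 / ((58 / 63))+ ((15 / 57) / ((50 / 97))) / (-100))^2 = 389971141849969 / 303601000000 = 1284.49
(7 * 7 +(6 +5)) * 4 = 240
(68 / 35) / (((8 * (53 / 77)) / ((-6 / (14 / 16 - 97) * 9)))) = 0.20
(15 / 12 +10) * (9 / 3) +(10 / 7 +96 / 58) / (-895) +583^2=247035456831 / 726740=339922.75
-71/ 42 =-1.69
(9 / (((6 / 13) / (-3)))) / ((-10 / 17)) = 1989 / 20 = 99.45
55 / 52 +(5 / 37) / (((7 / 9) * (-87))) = 412325 / 390572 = 1.06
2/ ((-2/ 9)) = -9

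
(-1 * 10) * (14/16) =-35/4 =-8.75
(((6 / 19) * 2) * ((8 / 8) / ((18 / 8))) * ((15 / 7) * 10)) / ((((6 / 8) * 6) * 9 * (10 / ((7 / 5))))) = 32 / 1539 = 0.02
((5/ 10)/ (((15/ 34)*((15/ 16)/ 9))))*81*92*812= 1645878528/ 25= 65835141.12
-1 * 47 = -47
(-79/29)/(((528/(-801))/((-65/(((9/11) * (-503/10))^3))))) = 6912351875/1793652149538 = 0.00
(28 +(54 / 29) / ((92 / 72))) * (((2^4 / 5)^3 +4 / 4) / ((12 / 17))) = 117490128 / 83375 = 1409.18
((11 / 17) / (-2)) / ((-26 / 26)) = 11 / 34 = 0.32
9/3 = 3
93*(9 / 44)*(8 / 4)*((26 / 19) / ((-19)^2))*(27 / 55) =293787 / 4149695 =0.07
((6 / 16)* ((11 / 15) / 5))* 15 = 0.82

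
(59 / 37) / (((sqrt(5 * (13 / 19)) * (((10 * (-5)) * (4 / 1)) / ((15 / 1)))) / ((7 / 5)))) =-1239 * sqrt(1235) / 481000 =-0.09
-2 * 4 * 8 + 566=502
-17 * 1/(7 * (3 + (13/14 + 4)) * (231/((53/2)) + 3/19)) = -34238/992007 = -0.03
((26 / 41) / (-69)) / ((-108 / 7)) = 91 / 152766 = 0.00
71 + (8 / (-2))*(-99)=467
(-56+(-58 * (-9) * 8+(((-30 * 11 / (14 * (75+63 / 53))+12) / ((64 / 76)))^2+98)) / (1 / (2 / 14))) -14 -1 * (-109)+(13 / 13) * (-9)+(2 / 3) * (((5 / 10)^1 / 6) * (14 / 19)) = 18175689161288683 / 27203220108288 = 668.14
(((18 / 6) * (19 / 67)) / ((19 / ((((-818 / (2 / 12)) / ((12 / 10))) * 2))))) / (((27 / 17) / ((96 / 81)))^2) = -2420756480 / 11868849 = -203.96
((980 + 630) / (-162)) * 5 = -4025 / 81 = -49.69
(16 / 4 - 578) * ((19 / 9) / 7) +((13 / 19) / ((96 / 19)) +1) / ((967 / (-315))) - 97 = -75327869 / 278496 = -270.48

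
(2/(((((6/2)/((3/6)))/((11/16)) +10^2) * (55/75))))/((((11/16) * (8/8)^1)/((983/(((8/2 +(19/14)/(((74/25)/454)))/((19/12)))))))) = 96746860/361451233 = 0.27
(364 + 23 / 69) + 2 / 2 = 365.33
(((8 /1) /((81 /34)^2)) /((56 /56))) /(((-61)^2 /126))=129472 /2712609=0.05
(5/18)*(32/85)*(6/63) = 32/3213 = 0.01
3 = 3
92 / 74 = 46 / 37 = 1.24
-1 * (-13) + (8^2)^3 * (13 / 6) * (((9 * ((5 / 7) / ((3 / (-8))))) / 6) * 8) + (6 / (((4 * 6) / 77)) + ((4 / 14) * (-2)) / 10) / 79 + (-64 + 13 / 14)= -430756674109 / 33180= -12982419.35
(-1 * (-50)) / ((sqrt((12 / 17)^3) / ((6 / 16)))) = 425 * sqrt(51) / 96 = 31.62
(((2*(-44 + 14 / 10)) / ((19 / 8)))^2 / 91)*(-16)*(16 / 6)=-495550464 / 821275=-603.39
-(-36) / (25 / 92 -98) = -368 / 999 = -0.37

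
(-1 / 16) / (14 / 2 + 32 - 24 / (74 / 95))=-37 / 4848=-0.01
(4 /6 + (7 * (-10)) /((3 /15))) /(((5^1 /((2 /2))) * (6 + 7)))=-1048 /195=-5.37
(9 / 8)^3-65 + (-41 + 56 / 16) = -51751 / 512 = -101.08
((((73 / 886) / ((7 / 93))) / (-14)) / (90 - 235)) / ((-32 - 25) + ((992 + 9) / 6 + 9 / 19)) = 386973 / 79160002250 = 0.00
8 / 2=4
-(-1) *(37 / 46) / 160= 37 / 7360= 0.01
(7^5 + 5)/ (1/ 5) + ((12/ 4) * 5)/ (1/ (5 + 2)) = 84165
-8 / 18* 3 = -4 / 3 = -1.33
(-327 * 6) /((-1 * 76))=981 /38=25.82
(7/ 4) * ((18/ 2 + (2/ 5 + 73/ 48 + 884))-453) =742427/ 960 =773.36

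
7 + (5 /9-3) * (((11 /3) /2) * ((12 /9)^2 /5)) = 6569 /1215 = 5.41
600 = 600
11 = 11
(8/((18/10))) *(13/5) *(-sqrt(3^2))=-104/3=-34.67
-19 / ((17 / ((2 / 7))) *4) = -19 / 238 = -0.08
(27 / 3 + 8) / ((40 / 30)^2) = 153 / 16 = 9.56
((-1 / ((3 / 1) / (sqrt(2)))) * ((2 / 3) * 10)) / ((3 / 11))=-220 * sqrt(2) / 27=-11.52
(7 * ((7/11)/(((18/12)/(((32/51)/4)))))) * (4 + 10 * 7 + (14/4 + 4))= 63896/1683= 37.97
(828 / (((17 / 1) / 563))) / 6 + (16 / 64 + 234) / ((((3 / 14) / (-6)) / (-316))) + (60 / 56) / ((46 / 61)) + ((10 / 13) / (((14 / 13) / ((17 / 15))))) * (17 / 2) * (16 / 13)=886916539085 / 426972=2077224.12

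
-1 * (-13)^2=-169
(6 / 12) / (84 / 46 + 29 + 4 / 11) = 253 / 15782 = 0.02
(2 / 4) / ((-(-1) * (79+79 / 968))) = 484 / 76551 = 0.01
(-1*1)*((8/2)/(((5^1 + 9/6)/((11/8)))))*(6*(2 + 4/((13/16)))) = -5940/169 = -35.15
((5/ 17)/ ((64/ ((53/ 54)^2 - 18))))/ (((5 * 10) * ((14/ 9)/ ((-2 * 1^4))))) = 7097/ 3525120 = 0.00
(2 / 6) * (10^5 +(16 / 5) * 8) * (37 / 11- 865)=-4740213184 / 165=-28728564.75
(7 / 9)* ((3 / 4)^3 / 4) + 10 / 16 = 181 / 256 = 0.71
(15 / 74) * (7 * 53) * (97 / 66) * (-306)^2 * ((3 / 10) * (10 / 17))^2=322291.44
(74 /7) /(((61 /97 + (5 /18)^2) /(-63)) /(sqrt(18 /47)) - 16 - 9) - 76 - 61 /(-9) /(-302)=-9163621153111585053277 /119871609015265489134 + 1393317072216*sqrt(94) /44102873074049113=-76.44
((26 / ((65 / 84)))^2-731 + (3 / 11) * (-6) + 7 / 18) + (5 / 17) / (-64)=1068255113 / 2692800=396.71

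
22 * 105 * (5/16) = 721.88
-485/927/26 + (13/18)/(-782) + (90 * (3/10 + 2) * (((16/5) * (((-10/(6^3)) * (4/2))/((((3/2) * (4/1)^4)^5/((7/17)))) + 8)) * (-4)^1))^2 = 61255017053136129257982830124172617390533/136333021814603008752665965363200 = 449304330.22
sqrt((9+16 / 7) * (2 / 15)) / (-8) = -sqrt(16590) / 840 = -0.15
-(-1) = 1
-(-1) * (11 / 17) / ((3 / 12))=44 / 17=2.59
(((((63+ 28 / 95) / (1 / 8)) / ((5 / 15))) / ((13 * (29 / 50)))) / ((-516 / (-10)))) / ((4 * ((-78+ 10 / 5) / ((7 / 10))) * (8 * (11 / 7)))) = -1473185 / 2059964192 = -0.00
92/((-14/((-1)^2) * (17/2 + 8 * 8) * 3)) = -92/3045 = -0.03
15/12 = 5/4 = 1.25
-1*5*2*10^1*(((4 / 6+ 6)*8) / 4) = -4000 / 3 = -1333.33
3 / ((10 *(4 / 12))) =9 / 10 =0.90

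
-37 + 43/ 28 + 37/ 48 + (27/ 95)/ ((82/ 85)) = -9003691/ 261744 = -34.40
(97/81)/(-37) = -97/2997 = -0.03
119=119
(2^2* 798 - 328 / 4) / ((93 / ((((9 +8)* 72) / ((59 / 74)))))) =51337.96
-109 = -109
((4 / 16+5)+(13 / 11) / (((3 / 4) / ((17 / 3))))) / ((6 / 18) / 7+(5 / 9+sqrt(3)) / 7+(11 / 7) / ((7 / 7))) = 4205635 / 493064 - 353745*sqrt(3) / 493064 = 7.29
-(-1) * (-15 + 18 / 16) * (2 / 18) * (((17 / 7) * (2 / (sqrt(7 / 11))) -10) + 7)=37 / 8 -629 * sqrt(77) / 588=-4.76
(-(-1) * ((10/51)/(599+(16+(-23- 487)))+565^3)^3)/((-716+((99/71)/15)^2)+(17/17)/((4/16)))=-908366582964178650766480404679229536325/110230008632135721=-8240646936676003488490.66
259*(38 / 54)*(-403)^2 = 799214689 / 27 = 29600544.04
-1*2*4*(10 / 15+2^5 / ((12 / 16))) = -1040 / 3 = -346.67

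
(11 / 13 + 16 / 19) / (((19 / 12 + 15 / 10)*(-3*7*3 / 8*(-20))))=1112 / 319865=0.00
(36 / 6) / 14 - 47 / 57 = -158 / 399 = -0.40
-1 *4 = -4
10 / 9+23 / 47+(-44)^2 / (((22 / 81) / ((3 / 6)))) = 1508249 / 423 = 3565.60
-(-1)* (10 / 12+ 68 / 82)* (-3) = -409 / 82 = -4.99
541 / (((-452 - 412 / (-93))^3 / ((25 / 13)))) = -10878928425 / 937507586842112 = -0.00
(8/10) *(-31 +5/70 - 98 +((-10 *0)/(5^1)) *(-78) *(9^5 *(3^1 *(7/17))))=-103.14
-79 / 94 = -0.84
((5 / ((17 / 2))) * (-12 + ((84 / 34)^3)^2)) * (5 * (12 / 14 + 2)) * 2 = 10398761832000 / 2872370711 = 3620.27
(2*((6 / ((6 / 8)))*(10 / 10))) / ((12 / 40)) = 160 / 3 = 53.33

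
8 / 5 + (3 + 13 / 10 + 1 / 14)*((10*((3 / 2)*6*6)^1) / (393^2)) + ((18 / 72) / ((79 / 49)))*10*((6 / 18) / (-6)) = 1.53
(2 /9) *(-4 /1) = -0.89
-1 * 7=-7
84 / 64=21 / 16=1.31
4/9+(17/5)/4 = 233/180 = 1.29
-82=-82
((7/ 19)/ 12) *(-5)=-35/ 228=-0.15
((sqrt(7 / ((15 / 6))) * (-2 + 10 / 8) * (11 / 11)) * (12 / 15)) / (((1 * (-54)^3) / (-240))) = -2 * sqrt(70) / 10935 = -0.00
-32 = -32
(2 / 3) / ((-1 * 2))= -1 / 3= -0.33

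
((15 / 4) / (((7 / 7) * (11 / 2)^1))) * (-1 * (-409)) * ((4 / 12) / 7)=2045 / 154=13.28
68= 68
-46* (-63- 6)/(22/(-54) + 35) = 42849/467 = 91.75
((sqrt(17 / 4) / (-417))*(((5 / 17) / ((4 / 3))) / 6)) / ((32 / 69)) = -115*sqrt(17) / 1209856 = -0.00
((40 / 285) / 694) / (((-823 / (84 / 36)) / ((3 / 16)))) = -7 / 65112468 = -0.00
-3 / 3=-1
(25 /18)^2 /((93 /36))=625 /837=0.75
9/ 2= 4.50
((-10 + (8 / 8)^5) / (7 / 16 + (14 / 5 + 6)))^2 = 518400 / 546121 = 0.95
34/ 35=0.97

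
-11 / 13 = -0.85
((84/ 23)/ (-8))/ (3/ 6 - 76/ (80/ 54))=105/ 11684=0.01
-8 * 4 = -32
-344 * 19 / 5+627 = -680.20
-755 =-755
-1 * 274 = -274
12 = 12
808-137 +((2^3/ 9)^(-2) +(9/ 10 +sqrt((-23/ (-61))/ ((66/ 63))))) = sqrt(648186)/ 1342 +215413/ 320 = 673.77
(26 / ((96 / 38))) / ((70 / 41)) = 10127 / 1680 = 6.03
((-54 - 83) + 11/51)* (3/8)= -872/17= -51.29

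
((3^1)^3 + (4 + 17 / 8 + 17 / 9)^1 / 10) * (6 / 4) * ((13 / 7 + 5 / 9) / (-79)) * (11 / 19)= -220187 / 298620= -0.74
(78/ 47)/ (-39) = -0.04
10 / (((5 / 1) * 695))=0.00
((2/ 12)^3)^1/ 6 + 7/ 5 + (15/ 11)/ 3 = 132247/ 71280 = 1.86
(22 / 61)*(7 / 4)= 77 / 122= 0.63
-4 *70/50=-28/5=-5.60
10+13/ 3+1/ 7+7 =451/ 21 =21.48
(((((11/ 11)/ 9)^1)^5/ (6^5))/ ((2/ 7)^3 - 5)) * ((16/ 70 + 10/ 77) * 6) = -1127/ 1197464118840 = -0.00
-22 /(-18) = 11 /9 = 1.22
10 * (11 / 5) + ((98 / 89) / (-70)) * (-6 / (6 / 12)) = 9874 / 445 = 22.19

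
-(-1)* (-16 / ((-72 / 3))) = 2 / 3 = 0.67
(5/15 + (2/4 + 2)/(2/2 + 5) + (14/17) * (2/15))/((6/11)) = 9647/6120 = 1.58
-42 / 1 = -42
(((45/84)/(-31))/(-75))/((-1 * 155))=-1/672700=-0.00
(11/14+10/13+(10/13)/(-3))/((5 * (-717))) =-709/1957410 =-0.00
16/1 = 16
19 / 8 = 2.38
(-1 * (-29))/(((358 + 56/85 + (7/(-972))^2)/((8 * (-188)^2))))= 658499029125120/28802689189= 22862.41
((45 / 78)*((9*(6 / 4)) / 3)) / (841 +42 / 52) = 135 / 43774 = 0.00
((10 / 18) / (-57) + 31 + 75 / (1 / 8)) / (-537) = -323698 / 275481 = -1.18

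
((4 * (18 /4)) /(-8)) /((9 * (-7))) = 1 /28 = 0.04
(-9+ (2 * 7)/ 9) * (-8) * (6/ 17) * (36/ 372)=1072/ 527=2.03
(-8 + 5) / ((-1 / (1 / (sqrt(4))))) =3 / 2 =1.50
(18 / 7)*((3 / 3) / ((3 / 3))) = 18 / 7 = 2.57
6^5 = 7776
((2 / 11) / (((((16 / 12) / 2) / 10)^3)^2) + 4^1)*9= 18639240.55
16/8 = 2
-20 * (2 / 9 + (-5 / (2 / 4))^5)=17999960 / 9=1999995.56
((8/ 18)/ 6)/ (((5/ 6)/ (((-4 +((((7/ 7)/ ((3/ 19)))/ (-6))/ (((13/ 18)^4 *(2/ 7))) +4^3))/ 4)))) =441944/ 428415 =1.03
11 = 11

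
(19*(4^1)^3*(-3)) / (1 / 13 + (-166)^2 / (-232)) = 916864 / 29833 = 30.73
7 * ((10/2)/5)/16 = 7/16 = 0.44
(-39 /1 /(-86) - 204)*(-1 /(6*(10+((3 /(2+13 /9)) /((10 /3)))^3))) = 43457621250 /12832981963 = 3.39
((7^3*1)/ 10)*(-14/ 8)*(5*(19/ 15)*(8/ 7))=-6517/ 15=-434.47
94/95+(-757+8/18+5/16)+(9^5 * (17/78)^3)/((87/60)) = -290804569397/871593840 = -333.65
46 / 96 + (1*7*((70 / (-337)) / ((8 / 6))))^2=1.67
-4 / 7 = -0.57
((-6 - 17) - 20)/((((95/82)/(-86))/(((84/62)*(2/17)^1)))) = 25471824/50065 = 508.78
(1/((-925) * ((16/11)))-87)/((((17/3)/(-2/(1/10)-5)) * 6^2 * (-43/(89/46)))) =-114597379/238879104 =-0.48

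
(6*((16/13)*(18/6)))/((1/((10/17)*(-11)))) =-31680/221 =-143.35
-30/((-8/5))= 75/4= 18.75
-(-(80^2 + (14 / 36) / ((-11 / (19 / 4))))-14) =5079755 / 792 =6413.83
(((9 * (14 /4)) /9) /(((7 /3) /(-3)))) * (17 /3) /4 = -51 /8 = -6.38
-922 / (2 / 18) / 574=-4149 / 287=-14.46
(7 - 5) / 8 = 1 / 4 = 0.25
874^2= 763876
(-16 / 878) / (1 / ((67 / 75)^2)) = -35912 / 2469375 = -0.01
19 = 19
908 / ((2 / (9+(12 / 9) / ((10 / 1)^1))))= 62198 / 15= 4146.53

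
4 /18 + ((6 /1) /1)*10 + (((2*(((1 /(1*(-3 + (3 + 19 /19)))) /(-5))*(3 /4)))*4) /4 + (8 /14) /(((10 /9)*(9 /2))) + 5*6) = 56723 /630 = 90.04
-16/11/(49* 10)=-8/2695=-0.00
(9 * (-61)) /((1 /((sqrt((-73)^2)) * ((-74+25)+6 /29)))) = 56708955 /29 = 1955481.21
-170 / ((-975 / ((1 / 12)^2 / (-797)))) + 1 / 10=1118971 / 11189880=0.10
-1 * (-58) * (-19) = -1102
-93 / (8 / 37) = -3441 / 8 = -430.12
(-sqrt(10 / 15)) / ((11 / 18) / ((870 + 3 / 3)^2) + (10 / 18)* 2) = -4551846* sqrt(6) / 15172831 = -0.73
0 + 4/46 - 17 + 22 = 117/23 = 5.09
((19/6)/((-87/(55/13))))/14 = -0.01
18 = 18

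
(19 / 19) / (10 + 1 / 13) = 13 / 131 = 0.10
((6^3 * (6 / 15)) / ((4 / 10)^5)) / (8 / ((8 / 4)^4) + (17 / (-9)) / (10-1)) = 1366875 / 47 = 29082.45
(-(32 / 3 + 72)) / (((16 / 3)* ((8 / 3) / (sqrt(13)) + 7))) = -25389 / 11338 + 372* sqrt(13) / 5669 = -2.00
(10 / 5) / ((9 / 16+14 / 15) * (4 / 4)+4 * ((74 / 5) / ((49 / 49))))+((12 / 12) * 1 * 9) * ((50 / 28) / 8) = 475905 / 233072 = 2.04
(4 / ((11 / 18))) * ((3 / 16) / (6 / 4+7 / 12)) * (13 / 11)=2106 / 3025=0.70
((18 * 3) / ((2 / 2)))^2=2916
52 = 52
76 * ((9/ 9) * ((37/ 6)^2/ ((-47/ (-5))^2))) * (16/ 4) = 2601100/ 19881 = 130.83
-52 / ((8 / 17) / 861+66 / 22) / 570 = -126854 / 4172305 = -0.03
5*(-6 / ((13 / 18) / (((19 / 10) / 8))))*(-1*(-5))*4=-2565 / 13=-197.31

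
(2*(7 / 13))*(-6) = -84 / 13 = -6.46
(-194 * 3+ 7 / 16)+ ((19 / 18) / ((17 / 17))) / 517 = -43296013 / 74448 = -581.56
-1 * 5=-5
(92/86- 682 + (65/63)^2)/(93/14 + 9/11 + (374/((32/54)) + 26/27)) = -10210696760/9605192037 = -1.06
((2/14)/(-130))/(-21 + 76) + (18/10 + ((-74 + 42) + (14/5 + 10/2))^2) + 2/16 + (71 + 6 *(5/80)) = 16489973/25025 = 658.94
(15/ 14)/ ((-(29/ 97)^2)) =-141135/ 11774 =-11.99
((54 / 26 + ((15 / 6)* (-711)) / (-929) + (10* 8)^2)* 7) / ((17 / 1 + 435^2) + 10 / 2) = 0.24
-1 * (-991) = 991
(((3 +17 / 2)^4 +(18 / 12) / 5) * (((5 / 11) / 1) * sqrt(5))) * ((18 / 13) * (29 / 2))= 28092213 * sqrt(5) / 176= 356909.65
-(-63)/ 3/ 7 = 3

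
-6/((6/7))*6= -42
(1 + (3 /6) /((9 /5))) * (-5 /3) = -115 /54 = -2.13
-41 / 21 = -1.95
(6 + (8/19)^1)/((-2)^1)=-61/19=-3.21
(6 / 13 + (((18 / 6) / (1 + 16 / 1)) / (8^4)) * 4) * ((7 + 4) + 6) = 104487 / 13312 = 7.85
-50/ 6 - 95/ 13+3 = -493/ 39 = -12.64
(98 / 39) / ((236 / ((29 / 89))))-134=-54882031 / 409578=-134.00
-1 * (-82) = 82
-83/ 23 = -3.61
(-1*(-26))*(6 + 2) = 208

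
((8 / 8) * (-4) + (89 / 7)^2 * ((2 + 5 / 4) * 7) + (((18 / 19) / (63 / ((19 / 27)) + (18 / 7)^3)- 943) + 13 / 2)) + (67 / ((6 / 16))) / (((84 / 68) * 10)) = 29715573049 / 10799460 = 2751.58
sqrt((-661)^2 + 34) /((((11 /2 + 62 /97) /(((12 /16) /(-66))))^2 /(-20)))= -47045* sqrt(436955) /686544804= -0.05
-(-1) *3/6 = 1/2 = 0.50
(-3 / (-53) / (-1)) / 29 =-3 / 1537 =-0.00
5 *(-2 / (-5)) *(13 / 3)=26 / 3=8.67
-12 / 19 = -0.63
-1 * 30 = -30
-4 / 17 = -0.24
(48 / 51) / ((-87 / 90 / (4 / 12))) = -0.32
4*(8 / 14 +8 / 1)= 34.29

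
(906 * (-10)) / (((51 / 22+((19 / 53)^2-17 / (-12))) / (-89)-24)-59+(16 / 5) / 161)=240679862715600 / 2205528971113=109.13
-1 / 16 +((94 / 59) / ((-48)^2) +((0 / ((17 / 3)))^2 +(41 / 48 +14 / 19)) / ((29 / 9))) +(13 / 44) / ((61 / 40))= 15723175943 / 25129196928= 0.63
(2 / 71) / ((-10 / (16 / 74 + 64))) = -2376 / 13135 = -0.18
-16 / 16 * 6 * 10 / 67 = -60 / 67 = -0.90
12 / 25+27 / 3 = 237 / 25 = 9.48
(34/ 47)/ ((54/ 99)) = 187/ 141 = 1.33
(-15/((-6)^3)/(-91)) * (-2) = 5/3276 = 0.00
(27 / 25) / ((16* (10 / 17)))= 459 / 4000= 0.11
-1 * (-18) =18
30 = 30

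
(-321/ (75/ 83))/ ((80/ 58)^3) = -216598709/ 1600000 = -135.37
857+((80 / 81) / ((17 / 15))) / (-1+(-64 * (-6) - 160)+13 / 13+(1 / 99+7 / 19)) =2305860649 / 2690607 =857.00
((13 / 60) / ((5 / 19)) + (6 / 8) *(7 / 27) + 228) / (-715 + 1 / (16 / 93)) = -824464 / 2553075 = -0.32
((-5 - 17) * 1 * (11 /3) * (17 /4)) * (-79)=162503 /6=27083.83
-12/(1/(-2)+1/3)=72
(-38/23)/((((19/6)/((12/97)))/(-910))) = 131040/2231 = 58.74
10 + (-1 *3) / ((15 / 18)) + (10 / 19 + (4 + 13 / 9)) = 10577 / 855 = 12.37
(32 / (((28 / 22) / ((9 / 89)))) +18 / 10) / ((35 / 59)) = 7.32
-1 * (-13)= 13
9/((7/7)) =9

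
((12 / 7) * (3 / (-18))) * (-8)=16 / 7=2.29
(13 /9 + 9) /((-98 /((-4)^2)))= -752 /441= -1.71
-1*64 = -64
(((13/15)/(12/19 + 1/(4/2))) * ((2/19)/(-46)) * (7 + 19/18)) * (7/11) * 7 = -18473/293733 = -0.06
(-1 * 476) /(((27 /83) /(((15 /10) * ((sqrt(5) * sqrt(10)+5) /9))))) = -98770 * sqrt(2) /81-98770 /81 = -2943.85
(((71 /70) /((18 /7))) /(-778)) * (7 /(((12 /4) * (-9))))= 497 /3781080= 0.00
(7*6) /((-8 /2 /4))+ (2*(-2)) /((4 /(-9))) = -33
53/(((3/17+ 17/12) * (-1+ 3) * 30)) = 901/1625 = 0.55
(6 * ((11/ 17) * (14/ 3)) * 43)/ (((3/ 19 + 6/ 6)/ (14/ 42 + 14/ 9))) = 11438/ 9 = 1270.89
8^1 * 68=544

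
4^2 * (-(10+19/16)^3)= -5735339/256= -22403.67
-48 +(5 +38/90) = -1916/45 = -42.58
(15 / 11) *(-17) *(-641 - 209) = 216750 / 11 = 19704.55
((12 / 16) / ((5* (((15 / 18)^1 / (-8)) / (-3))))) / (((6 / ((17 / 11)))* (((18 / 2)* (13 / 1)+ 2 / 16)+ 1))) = 272 / 28875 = 0.01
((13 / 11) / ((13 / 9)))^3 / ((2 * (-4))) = -729 / 10648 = -0.07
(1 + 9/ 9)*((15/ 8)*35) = 525/ 4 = 131.25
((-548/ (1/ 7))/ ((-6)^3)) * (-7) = -6713/ 54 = -124.31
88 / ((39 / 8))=704 / 39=18.05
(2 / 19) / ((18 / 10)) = 0.06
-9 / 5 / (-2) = 9 / 10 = 0.90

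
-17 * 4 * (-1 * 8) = 544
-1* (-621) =621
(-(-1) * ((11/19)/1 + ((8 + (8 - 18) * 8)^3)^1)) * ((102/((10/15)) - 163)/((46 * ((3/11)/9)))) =1170130665/437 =2677644.54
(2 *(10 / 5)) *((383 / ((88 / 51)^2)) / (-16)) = -996183 / 30976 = -32.16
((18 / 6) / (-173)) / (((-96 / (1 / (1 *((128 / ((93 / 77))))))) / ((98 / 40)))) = 0.00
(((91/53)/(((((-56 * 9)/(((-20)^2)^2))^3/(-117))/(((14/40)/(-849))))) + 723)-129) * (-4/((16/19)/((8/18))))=1284112056907486/229619691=5592342.94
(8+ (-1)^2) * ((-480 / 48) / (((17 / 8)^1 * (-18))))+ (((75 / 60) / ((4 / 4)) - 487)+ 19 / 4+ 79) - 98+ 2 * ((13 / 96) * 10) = -201935 / 408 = -494.94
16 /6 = 8 /3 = 2.67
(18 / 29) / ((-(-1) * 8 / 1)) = 9 / 116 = 0.08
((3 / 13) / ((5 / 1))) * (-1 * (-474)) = 1422 / 65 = 21.88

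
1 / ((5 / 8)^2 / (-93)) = -5952 / 25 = -238.08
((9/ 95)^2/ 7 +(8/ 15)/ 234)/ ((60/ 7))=78971/ 190066500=0.00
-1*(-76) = 76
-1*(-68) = 68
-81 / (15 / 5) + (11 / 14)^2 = -5171 / 196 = -26.38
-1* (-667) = 667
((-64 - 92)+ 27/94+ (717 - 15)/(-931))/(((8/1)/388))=-1328224395/175028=-7588.64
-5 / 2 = -2.50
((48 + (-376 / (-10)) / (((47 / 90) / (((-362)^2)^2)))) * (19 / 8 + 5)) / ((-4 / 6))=-13677920094555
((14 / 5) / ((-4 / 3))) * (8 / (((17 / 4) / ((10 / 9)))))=-224 / 51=-4.39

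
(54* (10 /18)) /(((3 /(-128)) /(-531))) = 679680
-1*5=-5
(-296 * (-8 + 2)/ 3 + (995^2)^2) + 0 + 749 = 980149501966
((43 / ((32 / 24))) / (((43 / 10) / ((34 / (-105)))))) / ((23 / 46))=-34 / 7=-4.86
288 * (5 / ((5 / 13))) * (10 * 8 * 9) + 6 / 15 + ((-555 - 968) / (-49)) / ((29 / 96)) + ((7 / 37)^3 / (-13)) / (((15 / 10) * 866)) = 16383501867190876487 / 6077455084155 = 2695783.29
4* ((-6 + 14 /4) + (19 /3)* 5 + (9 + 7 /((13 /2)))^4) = 3543995402 /85683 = 41361.71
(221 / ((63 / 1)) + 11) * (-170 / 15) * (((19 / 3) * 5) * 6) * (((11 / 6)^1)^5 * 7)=-118864495805 / 26244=-4529206.52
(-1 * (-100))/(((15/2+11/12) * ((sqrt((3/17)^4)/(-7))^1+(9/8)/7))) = 6473600/85143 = 76.03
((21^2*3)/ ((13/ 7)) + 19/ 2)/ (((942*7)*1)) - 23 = -3924443/ 171444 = -22.89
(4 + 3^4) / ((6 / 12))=170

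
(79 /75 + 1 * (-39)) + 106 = 5104 /75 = 68.05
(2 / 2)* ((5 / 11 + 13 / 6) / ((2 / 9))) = 519 / 44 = 11.80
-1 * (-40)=40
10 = 10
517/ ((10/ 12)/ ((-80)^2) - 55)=-3970560/ 422399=-9.40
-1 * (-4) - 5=-1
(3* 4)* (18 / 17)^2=3888 / 289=13.45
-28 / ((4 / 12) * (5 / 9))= -756 / 5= -151.20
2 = 2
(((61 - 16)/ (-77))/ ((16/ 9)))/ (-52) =405/ 64064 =0.01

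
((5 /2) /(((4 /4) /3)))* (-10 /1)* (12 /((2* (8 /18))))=-1012.50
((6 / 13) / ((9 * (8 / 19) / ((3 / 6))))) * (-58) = -3.53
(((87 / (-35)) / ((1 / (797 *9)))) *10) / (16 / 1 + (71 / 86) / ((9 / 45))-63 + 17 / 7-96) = 107336772 / 82139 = 1306.77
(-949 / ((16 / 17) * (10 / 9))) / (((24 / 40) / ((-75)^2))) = -8507636.72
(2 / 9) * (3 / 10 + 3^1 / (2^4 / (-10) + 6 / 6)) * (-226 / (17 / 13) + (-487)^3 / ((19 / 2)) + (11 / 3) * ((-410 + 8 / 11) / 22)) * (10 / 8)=6090966464755 / 383724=15873300.77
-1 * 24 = -24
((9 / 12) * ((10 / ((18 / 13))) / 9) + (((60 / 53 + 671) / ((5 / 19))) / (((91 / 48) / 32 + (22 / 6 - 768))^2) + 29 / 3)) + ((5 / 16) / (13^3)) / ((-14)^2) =697893523172814750705143 / 67935449299102421400000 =10.27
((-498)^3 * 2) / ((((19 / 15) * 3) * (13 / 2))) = -2470119840 / 247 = -10000485.18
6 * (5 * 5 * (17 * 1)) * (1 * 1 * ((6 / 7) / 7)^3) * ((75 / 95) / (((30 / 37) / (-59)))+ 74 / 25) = -570221208 / 2235331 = -255.09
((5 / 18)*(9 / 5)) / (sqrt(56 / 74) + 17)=629 / 21330 - sqrt(259) / 10665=0.03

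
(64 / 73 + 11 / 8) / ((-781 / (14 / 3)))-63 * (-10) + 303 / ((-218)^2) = 1280217661223 / 2032114359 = 629.99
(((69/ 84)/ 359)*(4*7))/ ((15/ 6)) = 46/ 1795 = 0.03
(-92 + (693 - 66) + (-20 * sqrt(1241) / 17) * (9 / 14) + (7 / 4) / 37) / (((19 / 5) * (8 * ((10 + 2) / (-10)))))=-1979675 / 134976 + 375 * sqrt(1241) / 18088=-13.94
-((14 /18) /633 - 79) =79.00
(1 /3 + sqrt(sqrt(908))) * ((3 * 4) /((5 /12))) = 48 /5 + 144 * sqrt(2) * 227^(1 /4) /5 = 167.69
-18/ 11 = -1.64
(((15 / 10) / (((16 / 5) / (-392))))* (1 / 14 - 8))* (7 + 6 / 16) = 687645 / 64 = 10744.45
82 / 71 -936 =-66374 / 71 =-934.85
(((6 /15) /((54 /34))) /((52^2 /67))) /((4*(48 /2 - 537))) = -1139 /374531040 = -0.00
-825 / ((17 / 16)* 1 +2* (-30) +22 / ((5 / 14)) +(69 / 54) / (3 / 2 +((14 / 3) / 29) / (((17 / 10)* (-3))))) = -78186000 / 334793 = -233.54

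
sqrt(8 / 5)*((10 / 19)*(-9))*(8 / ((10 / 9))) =-1296*sqrt(10) / 95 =-43.14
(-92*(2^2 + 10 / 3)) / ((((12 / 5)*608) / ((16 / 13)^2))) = -0.70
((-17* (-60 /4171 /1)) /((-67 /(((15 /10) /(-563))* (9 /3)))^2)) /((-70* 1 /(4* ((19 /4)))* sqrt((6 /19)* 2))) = -26163* sqrt(57) /166174590142708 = -0.00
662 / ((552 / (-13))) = -4303 / 276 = -15.59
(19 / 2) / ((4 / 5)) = 95 / 8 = 11.88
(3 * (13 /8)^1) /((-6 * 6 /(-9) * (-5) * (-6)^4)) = -13 /69120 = -0.00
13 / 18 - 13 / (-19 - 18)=715 / 666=1.07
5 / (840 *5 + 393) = 5 / 4593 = 0.00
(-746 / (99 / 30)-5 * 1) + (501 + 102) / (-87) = -227758 / 957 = -237.99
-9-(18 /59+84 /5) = -7701 /295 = -26.11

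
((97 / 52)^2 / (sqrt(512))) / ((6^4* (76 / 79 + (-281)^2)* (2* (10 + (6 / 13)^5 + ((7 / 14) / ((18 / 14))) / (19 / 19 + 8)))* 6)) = 1633054267* sqrt(2) / 185607370796575211520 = 0.00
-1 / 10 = -0.10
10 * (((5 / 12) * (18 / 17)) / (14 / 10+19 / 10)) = 250 / 187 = 1.34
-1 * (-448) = 448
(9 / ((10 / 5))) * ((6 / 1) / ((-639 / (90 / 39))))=-0.10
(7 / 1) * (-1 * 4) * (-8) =224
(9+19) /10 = 14 /5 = 2.80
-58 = -58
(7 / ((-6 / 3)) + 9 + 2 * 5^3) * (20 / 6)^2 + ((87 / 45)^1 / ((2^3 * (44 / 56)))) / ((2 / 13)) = 11249917 / 3960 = 2840.89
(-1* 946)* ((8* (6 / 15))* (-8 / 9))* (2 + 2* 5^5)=252347392 / 15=16823159.47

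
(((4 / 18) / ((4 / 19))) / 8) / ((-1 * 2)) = -19 / 288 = -0.07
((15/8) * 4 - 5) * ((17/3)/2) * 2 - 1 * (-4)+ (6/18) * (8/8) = 37/2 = 18.50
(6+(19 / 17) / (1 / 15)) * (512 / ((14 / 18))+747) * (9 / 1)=34262271 / 119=287918.24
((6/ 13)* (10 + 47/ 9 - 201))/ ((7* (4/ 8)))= -6688/ 273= -24.50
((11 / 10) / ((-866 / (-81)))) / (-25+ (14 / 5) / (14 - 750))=-0.00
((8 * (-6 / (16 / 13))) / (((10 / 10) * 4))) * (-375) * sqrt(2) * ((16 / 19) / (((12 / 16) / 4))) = 312000 * sqrt(2) / 19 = 23222.88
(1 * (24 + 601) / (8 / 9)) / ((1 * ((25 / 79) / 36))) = 159975 / 2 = 79987.50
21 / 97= 0.22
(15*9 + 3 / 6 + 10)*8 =1164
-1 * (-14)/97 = 14/97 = 0.14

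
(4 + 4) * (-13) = -104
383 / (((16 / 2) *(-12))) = -383 / 96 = -3.99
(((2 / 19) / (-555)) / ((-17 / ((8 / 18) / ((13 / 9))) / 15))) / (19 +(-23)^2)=2 / 21284731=0.00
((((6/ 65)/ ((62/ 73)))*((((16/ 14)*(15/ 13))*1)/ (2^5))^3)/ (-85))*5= -147825/ 330413754944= -0.00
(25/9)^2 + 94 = 8239/81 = 101.72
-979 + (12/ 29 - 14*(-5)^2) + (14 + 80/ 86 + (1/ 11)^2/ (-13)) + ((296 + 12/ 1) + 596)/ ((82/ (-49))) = -149091893312/ 80422771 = -1853.85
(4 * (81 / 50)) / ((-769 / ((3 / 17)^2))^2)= 13122 / 1234776552025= 0.00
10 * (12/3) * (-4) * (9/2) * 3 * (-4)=8640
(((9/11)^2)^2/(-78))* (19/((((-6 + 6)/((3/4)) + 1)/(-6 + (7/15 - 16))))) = 4473873/1903330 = 2.35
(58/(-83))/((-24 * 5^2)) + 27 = 672329/24900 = 27.00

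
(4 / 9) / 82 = 0.01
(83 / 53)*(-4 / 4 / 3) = -83 / 159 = -0.52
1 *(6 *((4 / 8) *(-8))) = -24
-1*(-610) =610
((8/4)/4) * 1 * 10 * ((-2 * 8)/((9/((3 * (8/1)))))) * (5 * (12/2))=-6400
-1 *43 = -43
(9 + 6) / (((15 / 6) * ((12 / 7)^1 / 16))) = 56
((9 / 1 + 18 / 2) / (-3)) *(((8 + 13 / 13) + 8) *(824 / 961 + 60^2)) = -352963248 / 961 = -367287.46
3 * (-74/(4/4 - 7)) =37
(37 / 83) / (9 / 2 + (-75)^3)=-74 / 70030503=-0.00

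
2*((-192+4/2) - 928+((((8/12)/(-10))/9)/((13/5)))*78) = -2236.44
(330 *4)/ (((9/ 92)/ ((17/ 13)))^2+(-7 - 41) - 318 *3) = -1076282240/ 816991501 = -1.32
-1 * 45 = -45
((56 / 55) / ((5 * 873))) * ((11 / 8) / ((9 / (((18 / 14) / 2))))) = 1 / 43650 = 0.00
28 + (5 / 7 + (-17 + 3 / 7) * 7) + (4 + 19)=-64.29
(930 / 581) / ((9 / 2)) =0.36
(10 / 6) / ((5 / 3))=1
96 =96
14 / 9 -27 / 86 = 961 / 774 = 1.24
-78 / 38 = -39 / 19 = -2.05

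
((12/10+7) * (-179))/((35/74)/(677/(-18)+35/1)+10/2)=-12762521/41900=-304.59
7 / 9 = 0.78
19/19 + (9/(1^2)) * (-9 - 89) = -881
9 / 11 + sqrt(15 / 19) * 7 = 9 / 11 + 7 * sqrt(285) / 19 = 7.04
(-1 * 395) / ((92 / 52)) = -5135 / 23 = -223.26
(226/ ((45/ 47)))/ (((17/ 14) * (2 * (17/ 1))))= 5.72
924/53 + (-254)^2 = 3420272/53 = 64533.43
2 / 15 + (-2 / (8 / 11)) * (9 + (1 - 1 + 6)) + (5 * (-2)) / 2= -2767 / 60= -46.12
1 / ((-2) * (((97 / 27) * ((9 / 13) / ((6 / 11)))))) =-117 / 1067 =-0.11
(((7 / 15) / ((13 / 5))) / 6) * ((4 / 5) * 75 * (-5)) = -8.97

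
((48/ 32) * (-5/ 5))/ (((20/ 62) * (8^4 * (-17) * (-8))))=-93/ 11141120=-0.00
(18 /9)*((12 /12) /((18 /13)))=13 /9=1.44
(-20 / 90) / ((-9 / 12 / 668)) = 5344 / 27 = 197.93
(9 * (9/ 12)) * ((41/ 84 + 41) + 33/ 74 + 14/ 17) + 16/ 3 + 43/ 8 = 63259895/ 211344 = 299.32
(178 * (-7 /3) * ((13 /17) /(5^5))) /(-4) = 8099 /318750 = 0.03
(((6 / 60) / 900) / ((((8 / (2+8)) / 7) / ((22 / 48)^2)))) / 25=847 / 103680000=0.00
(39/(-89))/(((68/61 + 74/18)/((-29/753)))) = 206973/64090591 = 0.00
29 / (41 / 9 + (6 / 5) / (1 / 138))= 1305 / 7657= 0.17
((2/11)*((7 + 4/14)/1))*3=306/77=3.97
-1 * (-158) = 158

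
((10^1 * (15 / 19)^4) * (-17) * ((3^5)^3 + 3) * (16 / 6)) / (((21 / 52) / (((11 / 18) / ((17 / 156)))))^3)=-6765920888840.90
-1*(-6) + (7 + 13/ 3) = 52/ 3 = 17.33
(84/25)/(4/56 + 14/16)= 4704/1325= 3.55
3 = 3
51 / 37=1.38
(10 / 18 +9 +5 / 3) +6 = 17.22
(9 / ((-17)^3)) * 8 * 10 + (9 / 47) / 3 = -19101 / 230911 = -0.08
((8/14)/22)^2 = 4/5929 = 0.00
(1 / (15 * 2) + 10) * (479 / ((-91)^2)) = 20597 / 35490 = 0.58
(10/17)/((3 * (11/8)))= 80/561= 0.14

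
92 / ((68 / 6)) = 138 / 17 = 8.12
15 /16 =0.94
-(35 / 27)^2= -1225 / 729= -1.68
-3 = -3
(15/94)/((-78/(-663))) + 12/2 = 1383/188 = 7.36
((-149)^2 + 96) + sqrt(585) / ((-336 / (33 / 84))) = 22297-11*sqrt(65) / 3136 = 22296.97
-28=-28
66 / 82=33 / 41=0.80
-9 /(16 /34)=-19.12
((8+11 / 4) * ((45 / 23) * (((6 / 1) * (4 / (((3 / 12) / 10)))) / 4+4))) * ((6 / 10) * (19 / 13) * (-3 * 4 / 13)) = -16147188 / 3887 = -4154.15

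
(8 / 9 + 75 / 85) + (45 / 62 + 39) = 41.50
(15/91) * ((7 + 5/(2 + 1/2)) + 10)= 285/91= 3.13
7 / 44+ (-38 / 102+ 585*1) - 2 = 1307773 / 2244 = 582.79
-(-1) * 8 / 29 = 8 / 29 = 0.28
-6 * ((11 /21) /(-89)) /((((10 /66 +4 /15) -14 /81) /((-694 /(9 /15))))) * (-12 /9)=151153200 /680939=221.98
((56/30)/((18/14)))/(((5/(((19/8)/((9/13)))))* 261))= 12103/3171150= 0.00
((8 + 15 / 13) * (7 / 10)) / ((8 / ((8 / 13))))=833 / 1690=0.49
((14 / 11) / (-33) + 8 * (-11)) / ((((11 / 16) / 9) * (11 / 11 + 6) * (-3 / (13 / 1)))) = 6647264 / 9317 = 713.46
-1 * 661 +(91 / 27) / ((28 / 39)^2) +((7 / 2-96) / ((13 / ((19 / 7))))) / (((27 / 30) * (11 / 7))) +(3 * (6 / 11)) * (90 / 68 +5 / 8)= -1629372947 / 2450448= -664.93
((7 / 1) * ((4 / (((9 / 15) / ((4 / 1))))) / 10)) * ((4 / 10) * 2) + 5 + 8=419 / 15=27.93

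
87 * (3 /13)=261 /13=20.08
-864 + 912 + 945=993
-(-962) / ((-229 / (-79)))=75998 / 229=331.87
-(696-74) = -622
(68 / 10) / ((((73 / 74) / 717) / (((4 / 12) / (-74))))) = -8126 / 365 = -22.26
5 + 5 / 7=40 / 7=5.71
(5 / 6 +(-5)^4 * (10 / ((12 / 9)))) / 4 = 14065 / 12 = 1172.08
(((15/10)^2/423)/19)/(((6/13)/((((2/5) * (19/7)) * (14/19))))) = 13/26790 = 0.00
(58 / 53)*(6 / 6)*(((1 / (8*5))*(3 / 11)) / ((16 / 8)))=87 / 23320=0.00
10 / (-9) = -10 / 9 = -1.11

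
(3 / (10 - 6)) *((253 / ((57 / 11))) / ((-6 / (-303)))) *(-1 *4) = -281083 / 38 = -7396.92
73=73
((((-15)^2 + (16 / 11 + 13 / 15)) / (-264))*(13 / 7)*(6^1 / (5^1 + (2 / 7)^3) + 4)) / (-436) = 109101395 / 5726611044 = 0.02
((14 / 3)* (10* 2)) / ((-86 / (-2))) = 2.17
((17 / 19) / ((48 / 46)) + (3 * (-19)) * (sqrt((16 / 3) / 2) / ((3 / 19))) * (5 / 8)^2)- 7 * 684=-2182937 / 456- 9025 * sqrt(6) / 96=-5017.42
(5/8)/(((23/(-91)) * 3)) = -455/552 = -0.82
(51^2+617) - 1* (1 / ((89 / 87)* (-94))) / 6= 53843605 / 16732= 3218.00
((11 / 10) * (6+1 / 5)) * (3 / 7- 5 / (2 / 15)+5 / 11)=-174809 / 700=-249.73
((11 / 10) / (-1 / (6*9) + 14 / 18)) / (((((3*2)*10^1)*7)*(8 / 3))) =0.00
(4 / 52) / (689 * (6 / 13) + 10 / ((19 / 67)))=19 / 87256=0.00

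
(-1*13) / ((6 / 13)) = -169 / 6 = -28.17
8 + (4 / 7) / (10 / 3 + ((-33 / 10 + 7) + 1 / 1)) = 13616 / 1687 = 8.07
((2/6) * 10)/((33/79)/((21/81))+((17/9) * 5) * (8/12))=0.42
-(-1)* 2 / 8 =1 / 4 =0.25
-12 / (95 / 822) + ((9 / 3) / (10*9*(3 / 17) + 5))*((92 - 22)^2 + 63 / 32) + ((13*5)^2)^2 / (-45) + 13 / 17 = -13079935853153 / 33023520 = -396079.40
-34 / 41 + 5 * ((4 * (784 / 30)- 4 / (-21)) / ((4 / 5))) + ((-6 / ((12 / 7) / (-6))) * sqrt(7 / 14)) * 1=21 * sqrt(2) / 2 + 562831 / 861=668.54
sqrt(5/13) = sqrt(65)/13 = 0.62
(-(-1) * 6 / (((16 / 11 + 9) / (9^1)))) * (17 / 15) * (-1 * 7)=-23562 / 575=-40.98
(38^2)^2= 2085136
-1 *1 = -1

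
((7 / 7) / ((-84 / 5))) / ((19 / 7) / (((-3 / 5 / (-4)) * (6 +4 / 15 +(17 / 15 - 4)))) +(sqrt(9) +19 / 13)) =-0.01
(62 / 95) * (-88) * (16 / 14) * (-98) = 611072 / 95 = 6432.34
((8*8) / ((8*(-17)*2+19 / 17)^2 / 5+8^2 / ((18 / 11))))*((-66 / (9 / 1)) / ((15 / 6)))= -2441472 / 191362865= -0.01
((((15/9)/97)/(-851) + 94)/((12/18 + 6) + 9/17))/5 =395730233/151473745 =2.61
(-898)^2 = 806404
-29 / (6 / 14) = -203 / 3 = -67.67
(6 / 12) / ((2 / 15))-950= -3785 / 4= -946.25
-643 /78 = -8.24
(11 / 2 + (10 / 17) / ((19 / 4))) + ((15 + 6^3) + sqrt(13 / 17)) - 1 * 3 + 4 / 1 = sqrt(221) / 17 + 153505 / 646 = 238.50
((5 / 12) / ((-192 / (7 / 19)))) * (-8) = 0.01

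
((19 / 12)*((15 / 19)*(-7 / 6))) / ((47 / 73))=-2555 / 1128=-2.27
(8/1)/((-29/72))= -576/29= -19.86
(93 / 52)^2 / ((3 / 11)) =31713 / 2704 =11.73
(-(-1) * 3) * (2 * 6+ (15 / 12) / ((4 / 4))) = 159 / 4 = 39.75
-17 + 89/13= -132/13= -10.15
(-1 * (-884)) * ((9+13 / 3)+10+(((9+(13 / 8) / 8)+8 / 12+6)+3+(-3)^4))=1742585 / 16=108911.56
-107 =-107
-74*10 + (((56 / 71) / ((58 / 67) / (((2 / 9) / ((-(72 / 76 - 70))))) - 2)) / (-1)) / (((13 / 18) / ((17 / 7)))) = -116076026012 / 156857389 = -740.01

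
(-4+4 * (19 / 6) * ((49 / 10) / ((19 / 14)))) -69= -409 / 15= -27.27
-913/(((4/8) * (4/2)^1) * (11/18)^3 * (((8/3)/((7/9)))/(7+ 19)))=-3670758/121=-30336.84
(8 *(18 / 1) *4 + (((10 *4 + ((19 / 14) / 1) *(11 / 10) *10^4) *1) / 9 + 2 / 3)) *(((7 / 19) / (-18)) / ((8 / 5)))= -352775 / 12312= -28.65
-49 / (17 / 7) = -343 / 17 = -20.18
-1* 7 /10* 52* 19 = -3458 /5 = -691.60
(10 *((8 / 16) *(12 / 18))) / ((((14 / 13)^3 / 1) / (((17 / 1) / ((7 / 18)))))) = 560235 / 4802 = 116.67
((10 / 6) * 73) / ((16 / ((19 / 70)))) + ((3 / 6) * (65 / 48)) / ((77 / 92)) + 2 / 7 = 7783 / 2464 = 3.16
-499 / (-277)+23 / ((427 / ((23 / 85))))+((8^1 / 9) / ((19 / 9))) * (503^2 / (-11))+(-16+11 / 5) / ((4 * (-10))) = -813796089484717 / 84049057400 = -9682.39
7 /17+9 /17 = 16 /17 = 0.94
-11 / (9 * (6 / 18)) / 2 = -11 / 6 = -1.83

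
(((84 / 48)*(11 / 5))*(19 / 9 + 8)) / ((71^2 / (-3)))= -7007 / 302460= -0.02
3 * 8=24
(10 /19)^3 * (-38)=-2000 /361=-5.54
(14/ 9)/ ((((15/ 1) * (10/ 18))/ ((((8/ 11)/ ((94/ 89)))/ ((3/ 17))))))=84728/ 116325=0.73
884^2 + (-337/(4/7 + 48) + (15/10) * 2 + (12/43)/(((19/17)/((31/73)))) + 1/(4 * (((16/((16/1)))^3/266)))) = 15847588654511/20277940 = 781518.67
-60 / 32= -15 / 8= -1.88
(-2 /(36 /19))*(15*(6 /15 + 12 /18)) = -16.89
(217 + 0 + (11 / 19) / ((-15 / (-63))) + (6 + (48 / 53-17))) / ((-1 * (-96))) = 2.18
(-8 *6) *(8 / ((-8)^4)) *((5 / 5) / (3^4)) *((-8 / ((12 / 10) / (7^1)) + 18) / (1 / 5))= 215 / 1296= 0.17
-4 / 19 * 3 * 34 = -408 / 19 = -21.47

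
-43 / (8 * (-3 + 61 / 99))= 4257 / 1888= 2.25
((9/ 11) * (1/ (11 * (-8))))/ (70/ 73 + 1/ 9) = -5913/ 680504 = -0.01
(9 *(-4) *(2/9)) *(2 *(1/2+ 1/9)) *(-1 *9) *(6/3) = 176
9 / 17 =0.53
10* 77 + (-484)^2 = 235026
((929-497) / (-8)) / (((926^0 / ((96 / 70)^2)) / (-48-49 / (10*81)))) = 29897472 / 6125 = 4881.22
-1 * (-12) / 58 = 6 / 29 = 0.21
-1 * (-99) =99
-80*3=-240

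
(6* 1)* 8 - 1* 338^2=-114196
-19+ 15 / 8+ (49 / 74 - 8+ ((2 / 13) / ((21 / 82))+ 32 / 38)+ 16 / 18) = -101937137 / 4606056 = -22.13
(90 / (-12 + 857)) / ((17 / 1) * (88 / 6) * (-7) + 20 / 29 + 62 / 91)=-0.00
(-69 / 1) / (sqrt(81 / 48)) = -92 *sqrt(3) / 3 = -53.12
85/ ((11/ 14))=1190/ 11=108.18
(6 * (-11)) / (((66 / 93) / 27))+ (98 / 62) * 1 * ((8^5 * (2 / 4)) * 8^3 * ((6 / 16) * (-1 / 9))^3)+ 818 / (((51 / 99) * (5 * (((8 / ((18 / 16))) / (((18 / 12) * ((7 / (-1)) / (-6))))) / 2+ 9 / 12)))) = -167372320499 / 49872645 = -3355.99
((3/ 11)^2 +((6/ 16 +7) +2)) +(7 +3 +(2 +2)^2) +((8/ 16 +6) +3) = 44.95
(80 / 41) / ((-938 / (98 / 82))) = -280 / 112627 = -0.00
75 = 75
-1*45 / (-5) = 9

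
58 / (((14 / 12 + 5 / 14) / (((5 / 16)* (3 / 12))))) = 3045 / 1024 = 2.97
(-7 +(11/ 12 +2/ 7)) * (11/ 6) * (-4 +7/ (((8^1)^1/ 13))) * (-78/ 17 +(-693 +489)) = 62264411/ 3808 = 16350.95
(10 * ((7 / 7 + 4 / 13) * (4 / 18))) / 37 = 0.08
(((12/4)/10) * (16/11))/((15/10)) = 16/55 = 0.29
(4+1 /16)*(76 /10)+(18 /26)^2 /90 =208751 /6760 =30.88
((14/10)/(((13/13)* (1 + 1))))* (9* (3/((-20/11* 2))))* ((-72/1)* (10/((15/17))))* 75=318087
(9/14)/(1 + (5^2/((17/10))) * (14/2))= 51/8246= 0.01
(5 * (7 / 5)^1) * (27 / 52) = 189 / 52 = 3.63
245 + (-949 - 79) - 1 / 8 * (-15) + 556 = -1801 / 8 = -225.12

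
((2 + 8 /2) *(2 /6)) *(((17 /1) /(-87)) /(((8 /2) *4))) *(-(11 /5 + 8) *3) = 867 /1160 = 0.75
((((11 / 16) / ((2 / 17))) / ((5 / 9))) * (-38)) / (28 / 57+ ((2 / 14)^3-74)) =625182327 / 114969040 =5.44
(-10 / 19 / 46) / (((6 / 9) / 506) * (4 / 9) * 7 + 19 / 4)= -5940 / 2468119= -0.00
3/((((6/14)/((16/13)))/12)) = 1344/13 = 103.38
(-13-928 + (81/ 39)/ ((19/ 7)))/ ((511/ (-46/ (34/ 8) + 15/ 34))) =40990007/ 2145689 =19.10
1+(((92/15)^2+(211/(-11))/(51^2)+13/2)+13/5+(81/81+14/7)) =72543767/1430550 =50.71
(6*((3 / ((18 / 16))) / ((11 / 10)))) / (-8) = -20 / 11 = -1.82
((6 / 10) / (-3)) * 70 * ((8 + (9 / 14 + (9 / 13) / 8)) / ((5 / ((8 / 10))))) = -19.55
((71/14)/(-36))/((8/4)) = -71/1008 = -0.07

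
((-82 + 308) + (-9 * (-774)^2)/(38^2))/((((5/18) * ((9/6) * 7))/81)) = -35167932/361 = -97418.09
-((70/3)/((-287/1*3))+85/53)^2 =-2.49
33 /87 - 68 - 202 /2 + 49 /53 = -257749 /1537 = -167.70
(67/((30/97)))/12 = 6499/360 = 18.05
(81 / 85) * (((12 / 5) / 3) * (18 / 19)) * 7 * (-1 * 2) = -81648 / 8075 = -10.11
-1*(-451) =451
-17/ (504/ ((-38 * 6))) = 323/ 42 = 7.69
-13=-13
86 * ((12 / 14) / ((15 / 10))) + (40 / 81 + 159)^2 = 25487.42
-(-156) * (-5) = -780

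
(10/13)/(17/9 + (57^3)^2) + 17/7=34107816791324/14044395149239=2.43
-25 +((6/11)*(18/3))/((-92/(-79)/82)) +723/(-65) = 194.32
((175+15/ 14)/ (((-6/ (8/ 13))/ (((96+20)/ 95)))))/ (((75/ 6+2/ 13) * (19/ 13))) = -2973776/ 2494149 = -1.19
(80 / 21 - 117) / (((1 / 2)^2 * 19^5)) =-0.00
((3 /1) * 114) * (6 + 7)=4446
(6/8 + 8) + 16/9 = 379/36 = 10.53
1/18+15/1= 271/18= 15.06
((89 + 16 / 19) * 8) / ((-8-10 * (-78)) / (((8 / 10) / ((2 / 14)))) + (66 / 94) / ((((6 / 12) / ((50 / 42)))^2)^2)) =41608043064 / 9286870445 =4.48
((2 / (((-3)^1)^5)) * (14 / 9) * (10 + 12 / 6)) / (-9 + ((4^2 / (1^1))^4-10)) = -112 / 47761893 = -0.00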